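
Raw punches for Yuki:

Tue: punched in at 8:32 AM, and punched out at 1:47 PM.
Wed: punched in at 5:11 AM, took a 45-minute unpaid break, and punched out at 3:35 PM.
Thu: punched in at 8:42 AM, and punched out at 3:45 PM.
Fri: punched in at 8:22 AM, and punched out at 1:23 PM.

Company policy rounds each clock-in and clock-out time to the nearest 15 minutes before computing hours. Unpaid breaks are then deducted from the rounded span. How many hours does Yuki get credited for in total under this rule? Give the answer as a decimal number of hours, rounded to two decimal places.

Tue: in 8:32 AM→8:30 AM, out 1:47 PM→1:45 PM; 5 h 15 min
Wed: in 5:11 AM→5:15 AM, out 3:35 PM→3:30 PM; 10 h 15 min − 45 min = 9 h 30 min
Thu: in 8:42 AM→8:45 AM, out 3:45 PM→3:45 PM; 7 h 0 min
Fri: in 8:22 AM→8:15 AM, out 1:23 PM→1:30 PM; 5 h 15 min
Total credited: 27 h 0 min.

27.00 hours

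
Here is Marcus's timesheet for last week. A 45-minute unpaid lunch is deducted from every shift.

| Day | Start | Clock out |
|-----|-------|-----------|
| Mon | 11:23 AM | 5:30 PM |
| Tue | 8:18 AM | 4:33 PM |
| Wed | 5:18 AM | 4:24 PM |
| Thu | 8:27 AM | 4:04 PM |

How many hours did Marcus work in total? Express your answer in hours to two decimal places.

30.08 hours

Mon: 11:23 AM–5:30 PM = 6 h 7 min; less 45 min break → 5 h 22 min
Tue: 8:18 AM–4:33 PM = 8 h 15 min; less 45 min break → 7 h 30 min
Wed: 5:18 AM–4:24 PM = 11 h 6 min; less 45 min break → 10 h 21 min
Thu: 8:27 AM–4:04 PM = 7 h 37 min; less 45 min break → 6 h 52 min
Total: 5 h 22 min + 7 h 30 min + 10 h 21 min + 6 h 52 min = 30 h 5 min.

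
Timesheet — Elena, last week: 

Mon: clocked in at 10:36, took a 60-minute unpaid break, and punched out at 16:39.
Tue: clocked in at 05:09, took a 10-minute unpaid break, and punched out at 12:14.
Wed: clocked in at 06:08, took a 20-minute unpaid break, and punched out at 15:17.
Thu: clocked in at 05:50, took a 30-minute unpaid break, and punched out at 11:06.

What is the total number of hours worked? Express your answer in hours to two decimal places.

25.55 hours

Mon: 10:36–16:39 = 6 h 3 min; less 60 min break → 5 h 3 min
Tue: 05:09–12:14 = 7 h 5 min; less 10 min break → 6 h 55 min
Wed: 06:08–15:17 = 9 h 9 min; less 20 min break → 8 h 49 min
Thu: 05:50–11:06 = 5 h 16 min; less 30 min break → 4 h 46 min
Total: 5 h 3 min + 6 h 55 min + 8 h 49 min + 4 h 46 min = 25 h 33 min.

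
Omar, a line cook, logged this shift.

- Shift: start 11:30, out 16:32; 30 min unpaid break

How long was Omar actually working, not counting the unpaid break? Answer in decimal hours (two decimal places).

Shift: 11:30–16:32 = 5 h 2 min; less 30 min break → 4 h 32 min

4.53 hours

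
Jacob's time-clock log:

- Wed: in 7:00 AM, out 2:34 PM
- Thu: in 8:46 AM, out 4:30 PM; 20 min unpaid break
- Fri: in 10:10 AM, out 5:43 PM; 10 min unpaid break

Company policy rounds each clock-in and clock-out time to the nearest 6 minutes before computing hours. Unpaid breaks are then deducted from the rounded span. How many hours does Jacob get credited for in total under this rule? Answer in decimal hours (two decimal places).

Wed: in 7:00 AM→7:00 AM, out 2:34 PM→2:36 PM; 7 h 36 min
Thu: in 8:46 AM→8:48 AM, out 4:30 PM→4:30 PM; 7 h 42 min − 20 min = 7 h 22 min
Fri: in 10:10 AM→10:12 AM, out 5:43 PM→5:42 PM; 7 h 30 min − 10 min = 7 h 20 min
Total credited: 22 h 18 min.

22.30 hours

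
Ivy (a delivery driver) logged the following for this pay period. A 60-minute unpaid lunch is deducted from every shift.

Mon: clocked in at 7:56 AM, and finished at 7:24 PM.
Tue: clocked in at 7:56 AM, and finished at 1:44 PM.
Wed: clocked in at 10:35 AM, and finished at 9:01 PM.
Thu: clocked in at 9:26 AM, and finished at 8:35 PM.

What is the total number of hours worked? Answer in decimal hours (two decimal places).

34.85 hours

Mon: 7:56 AM–7:24 PM = 11 h 28 min; less 60 min break → 10 h 28 min
Tue: 7:56 AM–1:44 PM = 5 h 48 min; less 60 min break → 4 h 48 min
Wed: 10:35 AM–9:01 PM = 10 h 26 min; less 60 min break → 9 h 26 min
Thu: 9:26 AM–8:35 PM = 11 h 9 min; less 60 min break → 10 h 9 min
Total: 10 h 28 min + 4 h 48 min + 9 h 26 min + 10 h 9 min = 34 h 51 min.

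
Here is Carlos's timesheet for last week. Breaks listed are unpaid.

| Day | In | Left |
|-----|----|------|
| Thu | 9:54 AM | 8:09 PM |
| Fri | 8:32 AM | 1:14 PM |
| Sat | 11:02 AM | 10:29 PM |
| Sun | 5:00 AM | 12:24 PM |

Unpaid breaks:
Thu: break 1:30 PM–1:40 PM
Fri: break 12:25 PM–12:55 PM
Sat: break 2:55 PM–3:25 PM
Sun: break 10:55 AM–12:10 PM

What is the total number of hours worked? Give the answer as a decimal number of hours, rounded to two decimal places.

31.38 hours

Thu: 9:54 AM–8:09 PM = 10 h 15 min; less 10 min break → 10 h 5 min
Fri: 8:32 AM–1:14 PM = 4 h 42 min; less 30 min break → 4 h 12 min
Sat: 11:02 AM–10:29 PM = 11 h 27 min; less 30 min break → 10 h 57 min
Sun: 5:00 AM–12:24 PM = 7 h 24 min; less 75 min break → 6 h 9 min
Total: 10 h 5 min + 4 h 12 min + 10 h 57 min + 6 h 9 min = 31 h 23 min.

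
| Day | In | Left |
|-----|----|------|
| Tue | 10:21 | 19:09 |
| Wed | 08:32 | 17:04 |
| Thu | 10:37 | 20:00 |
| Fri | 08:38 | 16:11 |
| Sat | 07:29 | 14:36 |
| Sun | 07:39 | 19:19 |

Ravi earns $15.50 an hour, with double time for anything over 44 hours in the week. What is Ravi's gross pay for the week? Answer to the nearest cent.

Tue: 10:21–19:09 = 8 h 48 min
Wed: 08:32–17:04 = 8 h 32 min
Thu: 10:37–20:00 = 9 h 23 min
Fri: 08:38–16:11 = 7 h 33 min
Sat: 07:29–14:36 = 7 h 7 min
Sun: 07:39–19:19 = 11 h 40 min
Total worked: 53 h 3 min = 3183 min.
Regular 44 h 0 min = 2640 min at $15.50/h; overtime 9 h 3 min = 543 min at $31.00/h.
Pay = (2640 × $15.50 + 543 × $31.00) ÷ 60 = $962.55.

$962.55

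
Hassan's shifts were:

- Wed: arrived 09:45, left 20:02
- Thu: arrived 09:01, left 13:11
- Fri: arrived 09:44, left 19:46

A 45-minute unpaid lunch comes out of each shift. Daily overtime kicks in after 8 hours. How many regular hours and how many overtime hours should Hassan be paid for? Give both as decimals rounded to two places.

Regular 19.42 hours, overtime 2.82 hours

Wed: 09:45–20:02 = 10 h 17 min; less 45 min break → 9 h 32 min
Thu: 09:01–13:11 = 4 h 10 min; less 45 min break → 3 h 25 min
Fri: 09:44–19:46 = 10 h 2 min; less 45 min break → 9 h 17 min
Wed reg 8 h 0 min / OT 1 h 32 min; Thu reg 3 h 25 min / OT 0 h 0 min; Fri reg 8 h 0 min / OT 1 h 17 min.
Totals: regular 19 h 25 min, overtime 2 h 49 min.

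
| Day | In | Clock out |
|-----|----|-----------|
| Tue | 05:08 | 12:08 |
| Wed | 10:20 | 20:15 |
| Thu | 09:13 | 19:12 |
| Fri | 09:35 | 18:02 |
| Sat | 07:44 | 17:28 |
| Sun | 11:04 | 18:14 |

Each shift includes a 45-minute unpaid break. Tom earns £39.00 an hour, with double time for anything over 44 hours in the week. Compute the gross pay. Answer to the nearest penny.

£2008.50

Tue: 05:08–12:08 = 7 h 0 min; less 45 min break → 6 h 15 min
Wed: 10:20–20:15 = 9 h 55 min; less 45 min break → 9 h 10 min
Thu: 09:13–19:12 = 9 h 59 min; less 45 min break → 9 h 14 min
Fri: 09:35–18:02 = 8 h 27 min; less 45 min break → 7 h 42 min
Sat: 07:44–17:28 = 9 h 44 min; less 45 min break → 8 h 59 min
Sun: 11:04–18:14 = 7 h 10 min; less 45 min break → 6 h 25 min
Total worked: 47 h 45 min = 2865 min.
Regular 44 h 0 min = 2640 min at £39.00/h; overtime 3 h 45 min = 225 min at £78.00/h.
Pay = (2640 × £39.00 + 225 × £78.00) ÷ 60 = £2008.50.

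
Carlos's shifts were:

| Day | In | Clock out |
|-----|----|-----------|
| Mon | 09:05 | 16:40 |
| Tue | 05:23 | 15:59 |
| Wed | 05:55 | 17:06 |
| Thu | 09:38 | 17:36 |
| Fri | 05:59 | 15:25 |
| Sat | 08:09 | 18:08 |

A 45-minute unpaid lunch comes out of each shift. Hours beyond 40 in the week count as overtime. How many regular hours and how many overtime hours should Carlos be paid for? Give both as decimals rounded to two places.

Mon: 09:05–16:40 = 7 h 35 min; less 45 min break → 6 h 50 min
Tue: 05:23–15:59 = 10 h 36 min; less 45 min break → 9 h 51 min
Wed: 05:55–17:06 = 11 h 11 min; less 45 min break → 10 h 26 min
Thu: 09:38–17:36 = 7 h 58 min; less 45 min break → 7 h 13 min
Fri: 05:59–15:25 = 9 h 26 min; less 45 min break → 8 h 41 min
Sat: 08:09–18:08 = 9 h 59 min; less 45 min break → 9 h 14 min
Total worked: 52 h 15 min = 52.25 h.
Threshold 40 h → overtime 12 h 15 min, regular 40 h 0 min.

Regular 40.00 hours, overtime 12.25 hours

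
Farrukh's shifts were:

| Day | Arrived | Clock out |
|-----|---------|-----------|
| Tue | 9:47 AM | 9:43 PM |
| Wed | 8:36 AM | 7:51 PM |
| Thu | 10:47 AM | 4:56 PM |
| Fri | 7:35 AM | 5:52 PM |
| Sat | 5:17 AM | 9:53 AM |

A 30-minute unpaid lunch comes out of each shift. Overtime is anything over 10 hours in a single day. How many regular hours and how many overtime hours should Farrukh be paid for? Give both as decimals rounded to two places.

Tue: 9:47 AM–9:43 PM = 11 h 56 min; less 30 min break → 11 h 26 min
Wed: 8:36 AM–7:51 PM = 11 h 15 min; less 30 min break → 10 h 45 min
Thu: 10:47 AM–4:56 PM = 6 h 9 min; less 30 min break → 5 h 39 min
Fri: 7:35 AM–5:52 PM = 10 h 17 min; less 30 min break → 9 h 47 min
Sat: 5:17 AM–9:53 AM = 4 h 36 min; less 30 min break → 4 h 6 min
Tue reg 10 h 0 min / OT 1 h 26 min; Wed reg 10 h 0 min / OT 0 h 45 min; Thu reg 5 h 39 min / OT 0 h 0 min; Fri reg 9 h 47 min / OT 0 h 0 min; Sat reg 4 h 6 min / OT 0 h 0 min.
Totals: regular 39 h 32 min, overtime 2 h 11 min.

Regular 39.53 hours, overtime 2.18 hours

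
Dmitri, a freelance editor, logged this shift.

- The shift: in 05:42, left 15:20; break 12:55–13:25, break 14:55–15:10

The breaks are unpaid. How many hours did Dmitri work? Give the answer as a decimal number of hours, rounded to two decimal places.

8.88 hours

The shift: 05:42–15:20 = 9 h 38 min; less 45 min break → 8 h 53 min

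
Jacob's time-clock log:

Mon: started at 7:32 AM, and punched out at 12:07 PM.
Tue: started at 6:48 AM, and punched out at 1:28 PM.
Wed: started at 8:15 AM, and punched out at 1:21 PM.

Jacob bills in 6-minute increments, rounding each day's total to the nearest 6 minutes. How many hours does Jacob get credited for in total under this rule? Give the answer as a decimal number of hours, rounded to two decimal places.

16.40 hours

Mon: 7:32 AM–12:07 PM = 4 h 35 min → rounds to 4 h 36 min
Tue: 6:48 AM–1:28 PM = 6 h 40 min → rounds to 6 h 42 min
Wed: 8:15 AM–1:21 PM = 5 h 6 min → rounds to 5 h 6 min
Total credited: 16 h 24 min.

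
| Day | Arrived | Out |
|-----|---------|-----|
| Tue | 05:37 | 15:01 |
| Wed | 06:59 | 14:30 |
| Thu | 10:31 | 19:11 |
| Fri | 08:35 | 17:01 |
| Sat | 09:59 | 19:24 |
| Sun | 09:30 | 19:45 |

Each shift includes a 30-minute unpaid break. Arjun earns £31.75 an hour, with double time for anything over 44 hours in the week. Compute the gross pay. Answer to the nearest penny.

£1821.39

Tue: 05:37–15:01 = 9 h 24 min; less 30 min break → 8 h 54 min
Wed: 06:59–14:30 = 7 h 31 min; less 30 min break → 7 h 1 min
Thu: 10:31–19:11 = 8 h 40 min; less 30 min break → 8 h 10 min
Fri: 08:35–17:01 = 8 h 26 min; less 30 min break → 7 h 56 min
Sat: 09:59–19:24 = 9 h 25 min; less 30 min break → 8 h 55 min
Sun: 09:30–19:45 = 10 h 15 min; less 30 min break → 9 h 45 min
Total worked: 50 h 41 min = 3041 min.
Regular 44 h 0 min = 2640 min at £31.75/h; overtime 6 h 41 min = 401 min at £63.50/h.
Pay = (2640 × £31.75 + 401 × £63.50) ÷ 60 = £1821.39.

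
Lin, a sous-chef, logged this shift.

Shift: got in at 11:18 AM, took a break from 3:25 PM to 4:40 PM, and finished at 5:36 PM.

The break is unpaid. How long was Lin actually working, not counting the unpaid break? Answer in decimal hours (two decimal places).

Shift: 11:18 AM–5:36 PM = 6 h 18 min; less 75 min break → 5 h 3 min

5.05 hours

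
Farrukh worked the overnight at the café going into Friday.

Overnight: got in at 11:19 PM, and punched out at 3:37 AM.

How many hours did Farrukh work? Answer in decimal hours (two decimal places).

Overnight: 11:19 PM → midnight = 0 h 41 min; midnight → 3:37 AM = 3 h 37 min; span 4 h 18 min

4.30 hours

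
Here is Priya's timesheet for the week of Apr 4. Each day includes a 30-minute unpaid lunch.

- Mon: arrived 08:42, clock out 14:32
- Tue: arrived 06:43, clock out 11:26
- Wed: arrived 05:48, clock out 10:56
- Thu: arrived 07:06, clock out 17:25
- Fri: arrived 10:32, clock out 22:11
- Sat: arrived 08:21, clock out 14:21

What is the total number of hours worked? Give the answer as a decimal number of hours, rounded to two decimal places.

40.65 hours

Mon: 08:42–14:32 = 5 h 50 min; less 30 min break → 5 h 20 min
Tue: 06:43–11:26 = 4 h 43 min; less 30 min break → 4 h 13 min
Wed: 05:48–10:56 = 5 h 8 min; less 30 min break → 4 h 38 min
Thu: 07:06–17:25 = 10 h 19 min; less 30 min break → 9 h 49 min
Fri: 10:32–22:11 = 11 h 39 min; less 30 min break → 11 h 9 min
Sat: 08:21–14:21 = 6 h 0 min; less 30 min break → 5 h 30 min
Total: 5 h 20 min + 4 h 13 min + 4 h 38 min + 9 h 49 min + 11 h 9 min + 5 h 30 min = 40 h 39 min.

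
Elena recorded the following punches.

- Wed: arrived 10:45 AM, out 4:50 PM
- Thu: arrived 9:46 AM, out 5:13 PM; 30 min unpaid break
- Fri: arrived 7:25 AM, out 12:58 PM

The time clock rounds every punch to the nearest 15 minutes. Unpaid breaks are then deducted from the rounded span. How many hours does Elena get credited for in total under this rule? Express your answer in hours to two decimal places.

18.50 hours

Wed: in 10:45 AM→10:45 AM, out 4:50 PM→4:45 PM; 6 h 0 min
Thu: in 9:46 AM→9:45 AM, out 5:13 PM→5:15 PM; 7 h 30 min − 30 min = 7 h 0 min
Fri: in 7:25 AM→7:30 AM, out 12:58 PM→1:00 PM; 5 h 30 min
Total credited: 18 h 30 min.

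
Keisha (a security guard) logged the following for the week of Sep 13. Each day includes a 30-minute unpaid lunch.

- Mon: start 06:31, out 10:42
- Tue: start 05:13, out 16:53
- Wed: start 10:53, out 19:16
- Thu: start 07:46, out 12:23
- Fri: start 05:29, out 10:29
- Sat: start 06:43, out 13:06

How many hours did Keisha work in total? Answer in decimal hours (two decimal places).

37.23 hours

Mon: 06:31–10:42 = 4 h 11 min; less 30 min break → 3 h 41 min
Tue: 05:13–16:53 = 11 h 40 min; less 30 min break → 11 h 10 min
Wed: 10:53–19:16 = 8 h 23 min; less 30 min break → 7 h 53 min
Thu: 07:46–12:23 = 4 h 37 min; less 30 min break → 4 h 7 min
Fri: 05:29–10:29 = 5 h 0 min; less 30 min break → 4 h 30 min
Sat: 06:43–13:06 = 6 h 23 min; less 30 min break → 5 h 53 min
Total: 3 h 41 min + 11 h 10 min + 7 h 53 min + 4 h 7 min + 4 h 30 min + 5 h 53 min = 37 h 14 min.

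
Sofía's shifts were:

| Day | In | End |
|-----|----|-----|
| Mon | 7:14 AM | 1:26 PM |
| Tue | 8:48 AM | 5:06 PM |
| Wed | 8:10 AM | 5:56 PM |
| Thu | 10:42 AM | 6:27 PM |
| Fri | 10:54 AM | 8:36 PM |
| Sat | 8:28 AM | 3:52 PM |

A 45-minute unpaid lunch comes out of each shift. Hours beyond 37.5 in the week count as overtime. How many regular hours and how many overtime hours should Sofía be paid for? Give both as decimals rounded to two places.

Mon: 7:14 AM–1:26 PM = 6 h 12 min; less 45 min break → 5 h 27 min
Tue: 8:48 AM–5:06 PM = 8 h 18 min; less 45 min break → 7 h 33 min
Wed: 8:10 AM–5:56 PM = 9 h 46 min; less 45 min break → 9 h 1 min
Thu: 10:42 AM–6:27 PM = 7 h 45 min; less 45 min break → 7 h 0 min
Fri: 10:54 AM–8:36 PM = 9 h 42 min; less 45 min break → 8 h 57 min
Sat: 8:28 AM–3:52 PM = 7 h 24 min; less 45 min break → 6 h 39 min
Total worked: 44 h 37 min = 44.62 h.
Threshold 37.5 h → overtime 7 h 7 min, regular 37 h 30 min.

Regular 37.50 hours, overtime 7.12 hours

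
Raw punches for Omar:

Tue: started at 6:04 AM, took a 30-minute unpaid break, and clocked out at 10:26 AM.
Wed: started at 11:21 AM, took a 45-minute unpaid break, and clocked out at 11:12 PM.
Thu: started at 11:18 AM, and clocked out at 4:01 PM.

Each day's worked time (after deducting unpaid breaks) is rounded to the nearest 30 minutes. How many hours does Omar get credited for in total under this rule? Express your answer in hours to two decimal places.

Tue: 6:04 AM–10:26 AM = 4 h 22 min − 30 min = 3 h 52 min → rounds to 4 h 0 min
Wed: 11:21 AM–11:12 PM = 11 h 51 min − 45 min = 11 h 6 min → rounds to 11 h 0 min
Thu: 11:18 AM–4:01 PM = 4 h 43 min → rounds to 4 h 30 min
Total credited: 19 h 30 min.

19.50 hours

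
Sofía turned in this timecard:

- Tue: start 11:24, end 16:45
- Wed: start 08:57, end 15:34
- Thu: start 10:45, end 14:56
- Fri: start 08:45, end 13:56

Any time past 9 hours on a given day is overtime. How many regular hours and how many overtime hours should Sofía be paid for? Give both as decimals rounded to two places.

Tue: 11:24–16:45 = 5 h 21 min
Wed: 08:57–15:34 = 6 h 37 min
Thu: 10:45–14:56 = 4 h 11 min
Fri: 08:45–13:56 = 5 h 11 min
Tue reg 5 h 21 min / OT 0 h 0 min; Wed reg 6 h 37 min / OT 0 h 0 min; Thu reg 4 h 11 min / OT 0 h 0 min; Fri reg 5 h 11 min / OT 0 h 0 min.
Totals: regular 21 h 20 min, overtime 0 h 0 min.

Regular 21.33 hours, overtime 0.00 hours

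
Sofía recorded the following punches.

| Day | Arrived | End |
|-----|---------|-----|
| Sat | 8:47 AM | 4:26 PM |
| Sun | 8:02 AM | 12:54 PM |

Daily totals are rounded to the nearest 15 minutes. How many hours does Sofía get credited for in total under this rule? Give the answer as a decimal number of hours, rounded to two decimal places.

12.50 hours

Sat: 8:47 AM–4:26 PM = 7 h 39 min → rounds to 7 h 45 min
Sun: 8:02 AM–12:54 PM = 4 h 52 min → rounds to 4 h 45 min
Total credited: 12 h 30 min.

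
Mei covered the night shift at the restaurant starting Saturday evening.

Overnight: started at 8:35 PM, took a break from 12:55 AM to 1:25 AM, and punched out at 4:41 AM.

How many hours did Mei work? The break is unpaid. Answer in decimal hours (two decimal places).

7.60 hours

Overnight: 8:35 PM → midnight = 3 h 25 min; midnight → 4:41 AM = 4 h 41 min; span 8 h 6 min; less 30 min break → 7 h 36 min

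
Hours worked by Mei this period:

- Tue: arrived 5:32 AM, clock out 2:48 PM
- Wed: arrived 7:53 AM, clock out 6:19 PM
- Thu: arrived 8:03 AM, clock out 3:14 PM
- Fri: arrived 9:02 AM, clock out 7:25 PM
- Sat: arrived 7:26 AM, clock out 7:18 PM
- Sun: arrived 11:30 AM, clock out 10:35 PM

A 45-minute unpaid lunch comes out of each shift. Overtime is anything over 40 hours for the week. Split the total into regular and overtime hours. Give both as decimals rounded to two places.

Regular 40.00 hours, overtime 15.72 hours

Tue: 5:32 AM–2:48 PM = 9 h 16 min; less 45 min break → 8 h 31 min
Wed: 7:53 AM–6:19 PM = 10 h 26 min; less 45 min break → 9 h 41 min
Thu: 8:03 AM–3:14 PM = 7 h 11 min; less 45 min break → 6 h 26 min
Fri: 9:02 AM–7:25 PM = 10 h 23 min; less 45 min break → 9 h 38 min
Sat: 7:26 AM–7:18 PM = 11 h 52 min; less 45 min break → 11 h 7 min
Sun: 11:30 AM–10:35 PM = 11 h 5 min; less 45 min break → 10 h 20 min
Total worked: 55 h 43 min = 55.72 h.
Threshold 40 h → overtime 15 h 43 min, regular 40 h 0 min.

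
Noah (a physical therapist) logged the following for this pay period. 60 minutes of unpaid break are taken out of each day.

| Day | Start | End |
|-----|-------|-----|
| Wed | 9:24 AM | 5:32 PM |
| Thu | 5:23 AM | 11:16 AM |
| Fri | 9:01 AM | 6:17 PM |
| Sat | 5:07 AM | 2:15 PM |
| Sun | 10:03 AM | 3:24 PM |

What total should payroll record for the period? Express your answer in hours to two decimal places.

32.77 hours

Wed: 9:24 AM–5:32 PM = 8 h 8 min; less 60 min break → 7 h 8 min
Thu: 5:23 AM–11:16 AM = 5 h 53 min; less 60 min break → 4 h 53 min
Fri: 9:01 AM–6:17 PM = 9 h 16 min; less 60 min break → 8 h 16 min
Sat: 5:07 AM–2:15 PM = 9 h 8 min; less 60 min break → 8 h 8 min
Sun: 10:03 AM–3:24 PM = 5 h 21 min; less 60 min break → 4 h 21 min
Total: 7 h 8 min + 4 h 53 min + 8 h 16 min + 8 h 8 min + 4 h 21 min = 32 h 46 min.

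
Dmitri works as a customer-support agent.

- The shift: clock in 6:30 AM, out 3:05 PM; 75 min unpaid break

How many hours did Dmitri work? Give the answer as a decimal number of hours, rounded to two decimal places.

7.33 hours

The shift: 6:30 AM–3:05 PM = 8 h 35 min; less 75 min break → 7 h 20 min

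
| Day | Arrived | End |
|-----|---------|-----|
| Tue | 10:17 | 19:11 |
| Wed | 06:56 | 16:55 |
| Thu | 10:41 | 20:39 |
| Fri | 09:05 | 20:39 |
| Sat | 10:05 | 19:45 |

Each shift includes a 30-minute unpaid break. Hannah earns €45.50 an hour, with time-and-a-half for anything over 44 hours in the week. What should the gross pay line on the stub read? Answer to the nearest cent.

Tue: 10:17–19:11 = 8 h 54 min; less 30 min break → 8 h 24 min
Wed: 06:56–16:55 = 9 h 59 min; less 30 min break → 9 h 29 min
Thu: 10:41–20:39 = 9 h 58 min; less 30 min break → 9 h 28 min
Fri: 09:05–20:39 = 11 h 34 min; less 30 min break → 11 h 4 min
Sat: 10:05–19:45 = 9 h 40 min; less 30 min break → 9 h 10 min
Total worked: 47 h 35 min = 2855 min.
Regular 44 h 0 min = 2640 min at €45.50/h; overtime 3 h 35 min = 215 min at €68.25/h.
Pay = (2640 × €45.50 + 215 × €68.25) ÷ 60 = €2246.56.

€2246.56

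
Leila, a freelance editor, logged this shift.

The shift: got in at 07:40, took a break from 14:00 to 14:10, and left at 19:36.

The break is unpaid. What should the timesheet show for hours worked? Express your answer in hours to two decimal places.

The shift: 07:40–19:36 = 11 h 56 min; less 10 min break → 11 h 46 min

11.77 hours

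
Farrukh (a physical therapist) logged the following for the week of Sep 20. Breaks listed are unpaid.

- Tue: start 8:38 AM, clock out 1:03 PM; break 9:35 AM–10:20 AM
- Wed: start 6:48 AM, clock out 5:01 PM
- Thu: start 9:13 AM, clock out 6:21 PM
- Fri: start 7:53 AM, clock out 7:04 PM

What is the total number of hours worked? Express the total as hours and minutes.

34 h 12 min

Tue: 8:38 AM–1:03 PM = 4 h 25 min; less 45 min break → 3 h 40 min
Wed: 6:48 AM–5:01 PM = 10 h 13 min
Thu: 9:13 AM–6:21 PM = 9 h 8 min
Fri: 7:53 AM–7:04 PM = 11 h 11 min
Total: 3 h 40 min + 10 h 13 min + 9 h 8 min + 11 h 11 min = 34 h 12 min.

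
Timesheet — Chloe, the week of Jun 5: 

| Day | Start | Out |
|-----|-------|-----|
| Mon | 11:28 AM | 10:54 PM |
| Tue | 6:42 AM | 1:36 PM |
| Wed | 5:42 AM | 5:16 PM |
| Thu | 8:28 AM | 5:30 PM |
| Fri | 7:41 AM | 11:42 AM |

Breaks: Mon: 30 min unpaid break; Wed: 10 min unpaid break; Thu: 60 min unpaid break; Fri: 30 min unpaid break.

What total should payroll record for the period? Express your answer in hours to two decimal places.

Mon: 11:28 AM–10:54 PM = 11 h 26 min; less 30 min break → 10 h 56 min
Tue: 6:42 AM–1:36 PM = 6 h 54 min
Wed: 5:42 AM–5:16 PM = 11 h 34 min; less 10 min break → 11 h 24 min
Thu: 8:28 AM–5:30 PM = 9 h 2 min; less 60 min break → 8 h 2 min
Fri: 7:41 AM–11:42 AM = 4 h 1 min; less 30 min break → 3 h 31 min
Total: 10 h 56 min + 6 h 54 min + 11 h 24 min + 8 h 2 min + 3 h 31 min = 40 h 47 min.

40.78 hours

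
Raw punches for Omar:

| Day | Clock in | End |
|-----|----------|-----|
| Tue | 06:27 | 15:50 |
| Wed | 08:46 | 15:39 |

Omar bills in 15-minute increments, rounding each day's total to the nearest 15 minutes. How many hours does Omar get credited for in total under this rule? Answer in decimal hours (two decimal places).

16.50 hours

Tue: 06:27–15:50 = 9 h 23 min → rounds to 9 h 30 min
Wed: 08:46–15:39 = 6 h 53 min → rounds to 7 h 0 min
Total credited: 16 h 30 min.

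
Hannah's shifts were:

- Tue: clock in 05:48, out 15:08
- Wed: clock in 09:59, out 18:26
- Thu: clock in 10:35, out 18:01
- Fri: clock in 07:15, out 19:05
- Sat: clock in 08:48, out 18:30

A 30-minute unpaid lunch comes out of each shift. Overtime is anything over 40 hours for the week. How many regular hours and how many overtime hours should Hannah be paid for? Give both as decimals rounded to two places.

Tue: 05:48–15:08 = 9 h 20 min; less 30 min break → 8 h 50 min
Wed: 09:59–18:26 = 8 h 27 min; less 30 min break → 7 h 57 min
Thu: 10:35–18:01 = 7 h 26 min; less 30 min break → 6 h 56 min
Fri: 07:15–19:05 = 11 h 50 min; less 30 min break → 11 h 20 min
Sat: 08:48–18:30 = 9 h 42 min; less 30 min break → 9 h 12 min
Total worked: 44 h 15 min = 44.25 h.
Threshold 40 h → overtime 4 h 15 min, regular 40 h 0 min.

Regular 40.00 hours, overtime 4.25 hours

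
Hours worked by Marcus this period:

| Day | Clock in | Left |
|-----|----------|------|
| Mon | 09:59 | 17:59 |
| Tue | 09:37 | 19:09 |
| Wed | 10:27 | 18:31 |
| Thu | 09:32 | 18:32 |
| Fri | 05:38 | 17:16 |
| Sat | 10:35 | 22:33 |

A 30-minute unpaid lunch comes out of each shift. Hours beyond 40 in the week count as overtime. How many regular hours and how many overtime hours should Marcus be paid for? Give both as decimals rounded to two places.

Mon: 09:59–17:59 = 8 h 0 min; less 30 min break → 7 h 30 min
Tue: 09:37–19:09 = 9 h 32 min; less 30 min break → 9 h 2 min
Wed: 10:27–18:31 = 8 h 4 min; less 30 min break → 7 h 34 min
Thu: 09:32–18:32 = 9 h 0 min; less 30 min break → 8 h 30 min
Fri: 05:38–17:16 = 11 h 38 min; less 30 min break → 11 h 8 min
Sat: 10:35–22:33 = 11 h 58 min; less 30 min break → 11 h 28 min
Total worked: 55 h 12 min = 55.20 h.
Threshold 40 h → overtime 15 h 12 min, regular 40 h 0 min.

Regular 40.00 hours, overtime 15.20 hours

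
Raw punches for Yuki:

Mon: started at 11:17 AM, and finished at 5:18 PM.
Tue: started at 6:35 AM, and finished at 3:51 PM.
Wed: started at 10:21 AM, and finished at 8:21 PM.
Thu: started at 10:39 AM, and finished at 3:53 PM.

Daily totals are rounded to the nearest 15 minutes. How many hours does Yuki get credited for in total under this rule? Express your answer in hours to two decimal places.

30.50 hours

Mon: 11:17 AM–5:18 PM = 6 h 1 min → rounds to 6 h 0 min
Tue: 6:35 AM–3:51 PM = 9 h 16 min → rounds to 9 h 15 min
Wed: 10:21 AM–8:21 PM = 10 h 0 min → rounds to 10 h 0 min
Thu: 10:39 AM–3:53 PM = 5 h 14 min → rounds to 5 h 15 min
Total credited: 30 h 30 min.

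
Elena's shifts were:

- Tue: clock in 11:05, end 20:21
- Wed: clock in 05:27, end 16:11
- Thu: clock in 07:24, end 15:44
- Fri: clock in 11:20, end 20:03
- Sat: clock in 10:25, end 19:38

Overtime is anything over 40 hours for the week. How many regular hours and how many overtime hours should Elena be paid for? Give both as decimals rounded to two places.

Regular 40.00 hours, overtime 6.27 hours

Tue: 11:05–20:21 = 9 h 16 min
Wed: 05:27–16:11 = 10 h 44 min
Thu: 07:24–15:44 = 8 h 20 min
Fri: 11:20–20:03 = 8 h 43 min
Sat: 10:25–19:38 = 9 h 13 min
Total worked: 46 h 16 min = 46.27 h.
Threshold 40 h → overtime 6 h 16 min, regular 40 h 0 min.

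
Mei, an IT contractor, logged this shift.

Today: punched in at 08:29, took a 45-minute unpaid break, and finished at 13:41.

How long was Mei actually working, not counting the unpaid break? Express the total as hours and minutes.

4 h 27 min

Today: 08:29–13:41 = 5 h 12 min; less 45 min break → 4 h 27 min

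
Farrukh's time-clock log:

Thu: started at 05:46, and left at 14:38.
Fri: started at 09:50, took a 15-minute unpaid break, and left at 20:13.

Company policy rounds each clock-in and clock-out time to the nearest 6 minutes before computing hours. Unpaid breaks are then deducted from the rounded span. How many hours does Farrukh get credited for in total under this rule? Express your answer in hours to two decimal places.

18.95 hours

Thu: in 05:46→05:48, out 14:38→14:36; 8 h 48 min
Fri: in 09:50→09:48, out 20:13→20:12; 10 h 24 min − 15 min = 10 h 9 min
Total credited: 18 h 57 min.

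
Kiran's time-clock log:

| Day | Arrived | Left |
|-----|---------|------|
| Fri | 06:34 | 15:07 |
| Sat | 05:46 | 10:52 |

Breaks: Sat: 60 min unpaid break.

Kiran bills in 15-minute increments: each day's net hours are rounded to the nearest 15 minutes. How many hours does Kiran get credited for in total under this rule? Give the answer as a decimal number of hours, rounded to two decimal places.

12.50 hours

Fri: 06:34–15:07 = 8 h 33 min → rounds to 8 h 30 min
Sat: 05:46–10:52 = 5 h 6 min − 60 min = 4 h 6 min → rounds to 4 h 0 min
Total credited: 12 h 30 min.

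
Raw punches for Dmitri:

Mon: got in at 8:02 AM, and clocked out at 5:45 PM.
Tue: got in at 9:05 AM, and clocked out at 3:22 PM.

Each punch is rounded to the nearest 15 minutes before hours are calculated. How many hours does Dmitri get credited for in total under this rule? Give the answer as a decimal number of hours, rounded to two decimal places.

Mon: in 8:02 AM→8:00 AM, out 5:45 PM→5:45 PM; 9 h 45 min
Tue: in 9:05 AM→9:00 AM, out 3:22 PM→3:15 PM; 6 h 15 min
Total credited: 16 h 0 min.

16.00 hours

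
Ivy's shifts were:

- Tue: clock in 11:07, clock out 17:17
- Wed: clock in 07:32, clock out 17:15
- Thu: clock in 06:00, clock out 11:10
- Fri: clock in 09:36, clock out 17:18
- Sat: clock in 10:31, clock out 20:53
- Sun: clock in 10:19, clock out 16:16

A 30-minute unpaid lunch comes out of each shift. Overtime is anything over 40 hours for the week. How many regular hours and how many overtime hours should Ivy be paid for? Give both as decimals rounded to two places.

Regular 40.00 hours, overtime 2.07 hours

Tue: 11:07–17:17 = 6 h 10 min; less 30 min break → 5 h 40 min
Wed: 07:32–17:15 = 9 h 43 min; less 30 min break → 9 h 13 min
Thu: 06:00–11:10 = 5 h 10 min; less 30 min break → 4 h 40 min
Fri: 09:36–17:18 = 7 h 42 min; less 30 min break → 7 h 12 min
Sat: 10:31–20:53 = 10 h 22 min; less 30 min break → 9 h 52 min
Sun: 10:19–16:16 = 5 h 57 min; less 30 min break → 5 h 27 min
Total worked: 42 h 4 min = 42.07 h.
Threshold 40 h → overtime 2 h 4 min, regular 40 h 0 min.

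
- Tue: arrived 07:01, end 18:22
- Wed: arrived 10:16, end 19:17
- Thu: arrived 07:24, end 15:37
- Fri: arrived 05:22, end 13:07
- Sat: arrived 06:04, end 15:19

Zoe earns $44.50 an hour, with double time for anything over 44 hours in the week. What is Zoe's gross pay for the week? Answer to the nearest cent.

Tue: 07:01–18:22 = 11 h 21 min
Wed: 10:16–19:17 = 9 h 1 min
Thu: 07:24–15:37 = 8 h 13 min
Fri: 05:22–13:07 = 7 h 45 min
Sat: 06:04–15:19 = 9 h 15 min
Total worked: 45 h 35 min = 2735 min.
Regular 44 h 0 min = 2640 min at $44.50/h; overtime 1 h 35 min = 95 min at $89.00/h.
Pay = (2640 × $44.50 + 95 × $89.00) ÷ 60 = $2098.92.

$2098.92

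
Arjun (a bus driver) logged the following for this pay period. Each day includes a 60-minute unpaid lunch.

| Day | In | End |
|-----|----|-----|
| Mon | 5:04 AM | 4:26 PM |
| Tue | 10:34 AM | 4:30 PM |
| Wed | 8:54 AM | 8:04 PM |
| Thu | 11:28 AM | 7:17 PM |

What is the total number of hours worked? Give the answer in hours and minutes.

32 h 17 min

Mon: 5:04 AM–4:26 PM = 11 h 22 min; less 60 min break → 10 h 22 min
Tue: 10:34 AM–4:30 PM = 5 h 56 min; less 60 min break → 4 h 56 min
Wed: 8:54 AM–8:04 PM = 11 h 10 min; less 60 min break → 10 h 10 min
Thu: 11:28 AM–7:17 PM = 7 h 49 min; less 60 min break → 6 h 49 min
Total: 10 h 22 min + 4 h 56 min + 10 h 10 min + 6 h 49 min = 32 h 17 min.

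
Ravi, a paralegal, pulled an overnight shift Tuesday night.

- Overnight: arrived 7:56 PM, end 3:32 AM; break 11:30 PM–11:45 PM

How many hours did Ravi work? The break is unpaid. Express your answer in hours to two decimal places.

Overnight: 7:56 PM → midnight = 4 h 4 min; midnight → 3:32 AM = 3 h 32 min; span 7 h 36 min; less 15 min break → 7 h 21 min

7.35 hours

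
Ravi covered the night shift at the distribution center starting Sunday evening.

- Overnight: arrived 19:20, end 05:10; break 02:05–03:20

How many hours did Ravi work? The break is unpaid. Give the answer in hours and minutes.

Overnight: 19:20 → midnight = 4 h 40 min; midnight → 05:10 = 5 h 10 min; span 9 h 50 min; less 75 min break → 8 h 35 min

8 h 35 min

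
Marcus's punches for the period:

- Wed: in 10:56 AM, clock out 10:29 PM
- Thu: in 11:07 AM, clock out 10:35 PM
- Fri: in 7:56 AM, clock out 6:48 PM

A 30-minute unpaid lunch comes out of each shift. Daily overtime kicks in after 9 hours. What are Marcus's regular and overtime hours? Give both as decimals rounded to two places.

Regular 27.00 hours, overtime 5.38 hours

Wed: 10:56 AM–10:29 PM = 11 h 33 min; less 30 min break → 11 h 3 min
Thu: 11:07 AM–10:35 PM = 11 h 28 min; less 30 min break → 10 h 58 min
Fri: 7:56 AM–6:48 PM = 10 h 52 min; less 30 min break → 10 h 22 min
Wed reg 9 h 0 min / OT 2 h 3 min; Thu reg 9 h 0 min / OT 1 h 58 min; Fri reg 9 h 0 min / OT 1 h 22 min.
Totals: regular 27 h 0 min, overtime 5 h 23 min.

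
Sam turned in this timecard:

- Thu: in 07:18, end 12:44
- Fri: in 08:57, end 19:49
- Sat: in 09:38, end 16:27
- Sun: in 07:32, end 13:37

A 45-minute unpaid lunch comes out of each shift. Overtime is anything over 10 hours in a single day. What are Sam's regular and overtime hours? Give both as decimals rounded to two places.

Thu: 07:18–12:44 = 5 h 26 min; less 45 min break → 4 h 41 min
Fri: 08:57–19:49 = 10 h 52 min; less 45 min break → 10 h 7 min
Sat: 09:38–16:27 = 6 h 49 min; less 45 min break → 6 h 4 min
Sun: 07:32–13:37 = 6 h 5 min; less 45 min break → 5 h 20 min
Thu reg 4 h 41 min / OT 0 h 0 min; Fri reg 10 h 0 min / OT 0 h 7 min; Sat reg 6 h 4 min / OT 0 h 0 min; Sun reg 5 h 20 min / OT 0 h 0 min.
Totals: regular 26 h 5 min, overtime 0 h 7 min.

Regular 26.08 hours, overtime 0.12 hours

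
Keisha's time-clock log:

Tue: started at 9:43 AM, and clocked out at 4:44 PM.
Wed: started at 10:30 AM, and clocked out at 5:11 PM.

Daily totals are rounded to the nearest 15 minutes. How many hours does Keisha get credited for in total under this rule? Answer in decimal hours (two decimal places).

13.75 hours

Tue: 9:43 AM–4:44 PM = 7 h 1 min → rounds to 7 h 0 min
Wed: 10:30 AM–5:11 PM = 6 h 41 min → rounds to 6 h 45 min
Total credited: 13 h 45 min.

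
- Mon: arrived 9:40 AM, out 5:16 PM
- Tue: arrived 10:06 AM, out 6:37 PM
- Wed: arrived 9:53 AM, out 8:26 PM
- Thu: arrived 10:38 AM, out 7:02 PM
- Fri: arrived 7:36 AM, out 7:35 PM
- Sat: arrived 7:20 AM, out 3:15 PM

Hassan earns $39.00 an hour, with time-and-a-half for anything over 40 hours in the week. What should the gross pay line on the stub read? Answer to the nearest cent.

Mon: 9:40 AM–5:16 PM = 7 h 36 min
Tue: 10:06 AM–6:37 PM = 8 h 31 min
Wed: 9:53 AM–8:26 PM = 10 h 33 min
Thu: 10:38 AM–7:02 PM = 8 h 24 min
Fri: 7:36 AM–7:35 PM = 11 h 59 min
Sat: 7:20 AM–3:15 PM = 7 h 55 min
Total worked: 54 h 58 min = 3298 min.
Regular 40 h 0 min = 2400 min at $39.00/h; overtime 14 h 58 min = 898 min at $58.50/h.
Pay = (2400 × $39.00 + 898 × $58.50) ÷ 60 = $2435.55.

$2435.55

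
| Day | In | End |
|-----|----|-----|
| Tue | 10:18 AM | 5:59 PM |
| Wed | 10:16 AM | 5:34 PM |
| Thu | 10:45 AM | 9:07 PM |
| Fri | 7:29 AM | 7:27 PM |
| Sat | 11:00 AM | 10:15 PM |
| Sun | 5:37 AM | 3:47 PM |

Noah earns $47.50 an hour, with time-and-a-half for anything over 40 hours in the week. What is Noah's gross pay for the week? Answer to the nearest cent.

Tue: 10:18 AM–5:59 PM = 7 h 41 min
Wed: 10:16 AM–5:34 PM = 7 h 18 min
Thu: 10:45 AM–9:07 PM = 10 h 22 min
Fri: 7:29 AM–7:27 PM = 11 h 58 min
Sat: 11:00 AM–10:15 PM = 11 h 15 min
Sun: 5:37 AM–3:47 PM = 10 h 10 min
Total worked: 58 h 44 min = 3524 min.
Regular 40 h 0 min = 2400 min at $47.50/h; overtime 18 h 44 min = 1124 min at $71.25/h.
Pay = (2400 × $47.50 + 1124 × $71.25) ÷ 60 = $3234.75.

$3234.75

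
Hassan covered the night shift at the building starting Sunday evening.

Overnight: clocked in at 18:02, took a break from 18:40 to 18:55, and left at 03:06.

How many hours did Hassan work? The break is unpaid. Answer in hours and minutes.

8 h 49 min

Overnight: 18:02 → midnight = 5 h 58 min; midnight → 03:06 = 3 h 6 min; span 9 h 4 min; less 15 min break → 8 h 49 min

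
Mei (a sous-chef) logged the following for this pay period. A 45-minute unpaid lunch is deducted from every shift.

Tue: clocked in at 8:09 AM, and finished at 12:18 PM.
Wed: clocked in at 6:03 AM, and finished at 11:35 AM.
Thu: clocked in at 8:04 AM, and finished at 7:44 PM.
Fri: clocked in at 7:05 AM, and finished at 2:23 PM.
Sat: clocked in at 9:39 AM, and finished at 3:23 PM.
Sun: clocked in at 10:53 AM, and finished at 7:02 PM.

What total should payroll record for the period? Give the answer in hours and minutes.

Tue: 8:09 AM–12:18 PM = 4 h 9 min; less 45 min break → 3 h 24 min
Wed: 6:03 AM–11:35 AM = 5 h 32 min; less 45 min break → 4 h 47 min
Thu: 8:04 AM–7:44 PM = 11 h 40 min; less 45 min break → 10 h 55 min
Fri: 7:05 AM–2:23 PM = 7 h 18 min; less 45 min break → 6 h 33 min
Sat: 9:39 AM–3:23 PM = 5 h 44 min; less 45 min break → 4 h 59 min
Sun: 10:53 AM–7:02 PM = 8 h 9 min; less 45 min break → 7 h 24 min
Total: 3 h 24 min + 4 h 47 min + 10 h 55 min + 6 h 33 min + 4 h 59 min + 7 h 24 min = 38 h 2 min.

38 h 2 min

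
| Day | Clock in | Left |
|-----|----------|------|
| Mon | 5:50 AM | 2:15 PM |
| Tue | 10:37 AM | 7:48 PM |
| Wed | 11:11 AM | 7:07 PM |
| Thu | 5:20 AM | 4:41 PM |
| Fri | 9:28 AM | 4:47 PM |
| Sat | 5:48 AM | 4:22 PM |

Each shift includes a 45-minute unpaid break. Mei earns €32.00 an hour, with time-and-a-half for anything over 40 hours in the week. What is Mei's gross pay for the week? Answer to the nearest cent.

€1772.80

Mon: 5:50 AM–2:15 PM = 8 h 25 min; less 45 min break → 7 h 40 min
Tue: 10:37 AM–7:48 PM = 9 h 11 min; less 45 min break → 8 h 26 min
Wed: 11:11 AM–7:07 PM = 7 h 56 min; less 45 min break → 7 h 11 min
Thu: 5:20 AM–4:41 PM = 11 h 21 min; less 45 min break → 10 h 36 min
Fri: 9:28 AM–4:47 PM = 7 h 19 min; less 45 min break → 6 h 34 min
Sat: 5:48 AM–4:22 PM = 10 h 34 min; less 45 min break → 9 h 49 min
Total worked: 50 h 16 min = 3016 min.
Regular 40 h 0 min = 2400 min at €32.00/h; overtime 10 h 16 min = 616 min at €48.00/h.
Pay = (2400 × €32.00 + 616 × €48.00) ÷ 60 = €1772.80.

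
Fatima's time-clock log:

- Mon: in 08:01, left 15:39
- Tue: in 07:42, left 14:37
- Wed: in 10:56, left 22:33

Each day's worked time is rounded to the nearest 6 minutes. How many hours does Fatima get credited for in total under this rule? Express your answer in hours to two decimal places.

26.10 hours

Mon: 08:01–15:39 = 7 h 38 min → rounds to 7 h 36 min
Tue: 07:42–14:37 = 6 h 55 min → rounds to 6 h 54 min
Wed: 10:56–22:33 = 11 h 37 min → rounds to 11 h 36 min
Total credited: 26 h 6 min.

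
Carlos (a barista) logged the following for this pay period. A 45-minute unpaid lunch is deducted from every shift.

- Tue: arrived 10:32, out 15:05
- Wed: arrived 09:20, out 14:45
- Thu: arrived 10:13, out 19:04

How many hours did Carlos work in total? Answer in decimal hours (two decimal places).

16.57 hours

Tue: 10:32–15:05 = 4 h 33 min; less 45 min break → 3 h 48 min
Wed: 09:20–14:45 = 5 h 25 min; less 45 min break → 4 h 40 min
Thu: 10:13–19:04 = 8 h 51 min; less 45 min break → 8 h 6 min
Total: 3 h 48 min + 4 h 40 min + 8 h 6 min = 16 h 34 min.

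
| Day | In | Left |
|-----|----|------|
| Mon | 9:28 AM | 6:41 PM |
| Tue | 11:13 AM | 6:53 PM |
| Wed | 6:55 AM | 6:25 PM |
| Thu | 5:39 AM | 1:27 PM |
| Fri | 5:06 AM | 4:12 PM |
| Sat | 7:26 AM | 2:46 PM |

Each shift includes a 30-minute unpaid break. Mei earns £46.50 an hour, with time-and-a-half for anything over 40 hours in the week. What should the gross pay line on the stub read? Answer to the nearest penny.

Mon: 9:28 AM–6:41 PM = 9 h 13 min; less 30 min break → 8 h 43 min
Tue: 11:13 AM–6:53 PM = 7 h 40 min; less 30 min break → 7 h 10 min
Wed: 6:55 AM–6:25 PM = 11 h 30 min; less 30 min break → 11 h 0 min
Thu: 5:39 AM–1:27 PM = 7 h 48 min; less 30 min break → 7 h 18 min
Fri: 5:06 AM–4:12 PM = 11 h 6 min; less 30 min break → 10 h 36 min
Sat: 7:26 AM–2:46 PM = 7 h 20 min; less 30 min break → 6 h 50 min
Total worked: 51 h 37 min = 3097 min.
Regular 40 h 0 min = 2400 min at £46.50/h; overtime 11 h 37 min = 697 min at £69.75/h.
Pay = (2400 × £46.50 + 697 × £69.75) ÷ 60 = £2670.26.

£2670.26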